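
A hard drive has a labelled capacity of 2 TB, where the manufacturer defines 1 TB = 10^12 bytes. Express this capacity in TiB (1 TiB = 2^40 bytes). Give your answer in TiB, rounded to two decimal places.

2 TB × 1,000,000,000,000 bytes/TB = 2,000,000,000,000 bytes
1 TiB = 1,099,511,627,776 bytes
2,000,000,000,000 / 1,099,511,627,776 = 1.82 TiB

1.82 TiB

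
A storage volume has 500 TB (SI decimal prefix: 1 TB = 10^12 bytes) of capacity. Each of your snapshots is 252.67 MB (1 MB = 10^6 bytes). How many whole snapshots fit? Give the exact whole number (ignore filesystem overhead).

1,978,865

Capacity: 500 TB = 500,000,000,000,000 bytes
Per item: 252.67 MB = 252,670,000 bytes
⌊500,000,000,000,000 / 252,670,000⌋ = 1,978,865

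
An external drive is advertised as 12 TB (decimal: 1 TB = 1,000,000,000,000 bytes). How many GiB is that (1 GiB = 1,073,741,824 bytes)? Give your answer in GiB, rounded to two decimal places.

12 TB = 12 × 10^12 bytes = 12,000,000,000,000 bytes
1 GiB = 1,073,741,824 bytes
12,000,000,000,000 / 1,073,741,824 = 11,175.87 GiB

11,175.87 GiB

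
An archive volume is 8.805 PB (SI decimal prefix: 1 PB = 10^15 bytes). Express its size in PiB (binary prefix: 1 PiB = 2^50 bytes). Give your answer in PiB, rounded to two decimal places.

8.805 PB × 1,000,000,000,000,000 bytes/PB = 8,805,000,000,000,000 bytes
1 PiB = 2^50 bytes = 1,125,899,906,842,624 bytes
8,805,000,000,000,000 / 1,125,899,906,842,624 = 7.82 PiB

7.82 PiB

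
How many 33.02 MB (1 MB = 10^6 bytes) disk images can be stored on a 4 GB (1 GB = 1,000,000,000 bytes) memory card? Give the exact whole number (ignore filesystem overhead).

Capacity: 4 GB = 4,000,000,000 bytes
Per item: 33.02 MB = 33,020,000 bytes
⌊4,000,000,000 / 33,020,000⌋ = 121

121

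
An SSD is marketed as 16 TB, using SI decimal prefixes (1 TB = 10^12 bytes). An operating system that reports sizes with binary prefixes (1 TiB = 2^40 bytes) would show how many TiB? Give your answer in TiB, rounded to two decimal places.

14.55 TiB

16 TB = 16 × 10^12 bytes = 16,000,000,000,000 bytes
1 TiB = 1,099,511,627,776 bytes
16,000,000,000,000 / 1,099,511,627,776 = 14.55 TiB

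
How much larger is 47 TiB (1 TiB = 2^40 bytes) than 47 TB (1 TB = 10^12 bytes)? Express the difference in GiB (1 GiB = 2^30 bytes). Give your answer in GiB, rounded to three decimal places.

4,355.839 GiB

47 TiB = 47 × 1,099,511,627,776 = 51,677,046,505,472 bytes
47 TB = 47 × 1,000,000,000,000 = 47,000,000,000,000 bytes
difference = 4,677,046,505,472 bytes
4,677,046,505,472 / 1,073,741,824 = 4,355.839 GiB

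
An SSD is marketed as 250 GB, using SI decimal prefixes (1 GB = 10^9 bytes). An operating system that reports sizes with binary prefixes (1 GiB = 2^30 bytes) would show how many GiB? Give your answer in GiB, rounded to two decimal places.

232.83 GiB

250 GB × 1,000,000,000 bytes/GB = 250,000,000,000 bytes
1 GiB = 1,073,741,824 bytes
250,000,000,000 / 1,073,741,824 = 232.83 GiB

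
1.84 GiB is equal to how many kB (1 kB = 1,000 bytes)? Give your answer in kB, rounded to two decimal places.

1,975,684.96 kB

1.84 GiB = 1.84 × 2^30 bytes = 1,975,684,956.16 bytes
1 kB = 10^3 bytes = 1,000 bytes
1,975,684,956.16 / 1,000 = 1,975,684.96 kB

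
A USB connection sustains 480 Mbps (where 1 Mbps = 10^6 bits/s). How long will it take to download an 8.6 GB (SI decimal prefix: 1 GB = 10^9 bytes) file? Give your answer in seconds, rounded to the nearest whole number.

143 seconds

8.6 GB = 8,600,000,000 bytes = 68,800,000,000 bits
480 Mbps = 480,000,000 bits/s
time = 68,800,000,000 / 480,000,000 = 143 s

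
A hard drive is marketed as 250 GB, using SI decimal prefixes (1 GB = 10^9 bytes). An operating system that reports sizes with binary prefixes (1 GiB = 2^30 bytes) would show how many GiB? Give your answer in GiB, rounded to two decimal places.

232.83 GiB

250 GB = 250 × 10^9 bytes = 250,000,000,000 bytes
1 GiB = 1,073,741,824 bytes
250,000,000,000 / 1,073,741,824 = 232.83 GiB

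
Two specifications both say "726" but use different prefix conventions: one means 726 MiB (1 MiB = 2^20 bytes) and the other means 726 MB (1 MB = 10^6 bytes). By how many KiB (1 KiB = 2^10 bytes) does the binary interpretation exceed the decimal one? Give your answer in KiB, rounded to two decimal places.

34,439.63 KiB

726 MiB = 726 × 1,048,576 = 761,266,176 bytes
726 MB = 726 × 1,000,000 = 726,000,000 bytes
difference = 35,266,176 bytes
35,266,176 / 1,024 = 34,439.63 KiB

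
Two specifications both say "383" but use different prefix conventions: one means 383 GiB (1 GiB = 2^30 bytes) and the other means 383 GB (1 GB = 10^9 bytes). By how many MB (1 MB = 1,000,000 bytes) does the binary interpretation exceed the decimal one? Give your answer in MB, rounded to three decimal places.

28,243.119 MB

383 GiB = 383 × 1,073,741,824 = 411,243,118,592 bytes
383 GB = 383 × 1,000,000,000 = 383,000,000,000 bytes
difference = 28,243,118,592 bytes
28,243,118,592 / 1,000,000 = 28,243.119 MB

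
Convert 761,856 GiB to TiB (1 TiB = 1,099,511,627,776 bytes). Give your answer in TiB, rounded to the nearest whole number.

744 TiB

761,856 GiB = 761,856 × 2^30 bytes = 818,036,651,065,344 bytes
1 TiB = 2^40 bytes = 1,099,511,627,776 bytes
818,036,651,065,344 / 1,099,511,627,776 = 744 TiB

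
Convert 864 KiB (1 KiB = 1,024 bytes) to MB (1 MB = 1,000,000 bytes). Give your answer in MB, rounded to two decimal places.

864 KiB × 1,024 bytes/KiB = 884,736 bytes
1 MB = 1,000,000 bytes
884,736 / 1,000,000 = 0.88 MB

0.88 MB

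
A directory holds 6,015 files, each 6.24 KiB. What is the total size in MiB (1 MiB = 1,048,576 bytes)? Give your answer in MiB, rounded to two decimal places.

Total = 6,015 × 6.24 KiB = 37533.6 KiB
= 37533.6 × 1,024 bytes = 38,434,406.4 bytes
1 MiB = 1,048,576 bytes
38,434,406.4 / 1,048,576 = 36.65 MiB

36.65 MiB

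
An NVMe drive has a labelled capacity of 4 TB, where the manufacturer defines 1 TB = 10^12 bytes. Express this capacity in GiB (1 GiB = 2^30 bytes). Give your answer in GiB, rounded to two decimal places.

3,725.29 GiB

4 TB × 1,000,000,000,000 bytes/TB = 4,000,000,000,000 bytes
1 GiB = 1,073,741,824 bytes
4,000,000,000,000 / 1,073,741,824 = 3,725.29 GiB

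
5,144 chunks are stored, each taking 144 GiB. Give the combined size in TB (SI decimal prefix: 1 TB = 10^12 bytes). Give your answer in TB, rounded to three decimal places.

795.359 TB

Total = 5,144 × 144 GiB = 740,736 GiB
= 740,736 × 1,073,741,824 bytes = 795,359,223,742,464 bytes
1 TB = 1,000,000,000,000 bytes
795,359,223,742,464 / 1,000,000,000,000 = 795.359 TB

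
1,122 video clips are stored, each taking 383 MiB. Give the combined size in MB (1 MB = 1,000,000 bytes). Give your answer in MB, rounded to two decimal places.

450,600.37 MB

Total = 1,122 × 383 MiB = 429,726 MiB
= 429,726 × 1,048,576 bytes = 450,600,370,176 bytes
1 MB = 1,000,000 bytes
450,600,370,176 / 1,000,000 = 450,600.37 MB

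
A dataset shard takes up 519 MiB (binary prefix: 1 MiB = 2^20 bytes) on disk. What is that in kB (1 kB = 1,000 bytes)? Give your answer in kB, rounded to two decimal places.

519 MiB × 1,048,576 bytes/MiB = 544,210,944 bytes
1 kB = 10^3 bytes = 1,000 bytes
544,210,944 / 1,000 = 544,210.94 kB

544,210.94 kB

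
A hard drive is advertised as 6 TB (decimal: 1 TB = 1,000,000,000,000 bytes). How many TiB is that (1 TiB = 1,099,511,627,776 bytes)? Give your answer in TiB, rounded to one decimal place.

6 TB = 6 × 10^12 bytes = 6,000,000,000,000 bytes
1 TiB = 1,099,511,627,776 bytes
6,000,000,000,000 / 1,099,511,627,776 = 5.5 TiB

5.5 TiB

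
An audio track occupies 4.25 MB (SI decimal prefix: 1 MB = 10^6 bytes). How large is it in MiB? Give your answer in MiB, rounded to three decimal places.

4.25 MB = 4.25 × 10^6 bytes = 4,250,000 bytes
1 MiB = 1,048,576 bytes
4,250,000 / 1,048,576 = 4.053 MiB

4.053 MiB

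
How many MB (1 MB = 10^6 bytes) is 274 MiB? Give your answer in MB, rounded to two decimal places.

274 MiB = 274 × 2^20 bytes = 287,309,824 bytes
1 MB = 10^6 bytes = 1,000,000 bytes
287,309,824 / 1,000,000 = 287.31 MB

287.31 MB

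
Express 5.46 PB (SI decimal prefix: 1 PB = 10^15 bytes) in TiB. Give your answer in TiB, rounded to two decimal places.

5.46 PB × 1,000,000,000,000,000 bytes/PB = 5,460,000,000,000,000 bytes
1 TiB = 1,099,511,627,776 bytes
5,460,000,000,000,000 / 1,099,511,627,776 = 4,965.84 TiB

4,965.84 TiB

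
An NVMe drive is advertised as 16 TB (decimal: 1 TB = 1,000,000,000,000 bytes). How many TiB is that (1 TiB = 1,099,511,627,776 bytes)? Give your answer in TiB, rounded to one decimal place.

14.6 TiB

16 TB × 1,000,000,000,000 bytes/TB = 16,000,000,000,000 bytes
1 TiB = 2^40 bytes = 1,099,511,627,776 bytes
16,000,000,000,000 / 1,099,511,627,776 = 14.6 TiB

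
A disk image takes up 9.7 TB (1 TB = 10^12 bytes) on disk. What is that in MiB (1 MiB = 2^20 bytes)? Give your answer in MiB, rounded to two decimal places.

9,250,640.87 MiB

9.7 TB = 9.7 × 10^12 bytes = 9,700,000,000,000 bytes
1 MiB = 1,048,576 bytes
9,700,000,000,000 / 1,048,576 = 9,250,640.87 MiB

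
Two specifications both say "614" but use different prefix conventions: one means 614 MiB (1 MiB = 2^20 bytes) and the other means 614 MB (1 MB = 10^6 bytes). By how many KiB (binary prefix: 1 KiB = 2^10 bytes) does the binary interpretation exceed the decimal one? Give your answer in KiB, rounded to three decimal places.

614 MiB = 614 × 1,048,576 = 643,825,664 bytes
614 MB = 614 × 1,000,000 = 614,000,000 bytes
difference = 29,825,664 bytes
29,825,664 / 1,024 = 29,126.625 KiB

29,126.625 KiB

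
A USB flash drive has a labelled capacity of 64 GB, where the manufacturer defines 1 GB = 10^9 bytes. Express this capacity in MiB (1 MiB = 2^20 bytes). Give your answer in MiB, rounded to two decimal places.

61,035.16 MiB

64 GB = 64 × 10^9 bytes = 64,000,000,000 bytes
1 MiB = 2^20 bytes = 1,048,576 bytes
64,000,000,000 / 1,048,576 = 61,035.16 MiB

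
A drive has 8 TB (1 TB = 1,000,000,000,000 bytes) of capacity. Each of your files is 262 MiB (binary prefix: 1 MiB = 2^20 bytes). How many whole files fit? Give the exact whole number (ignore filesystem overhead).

Capacity: 8 TB = 8,000,000,000,000 bytes
Per item: 262 MiB = 274,726,912 bytes
⌊8,000,000,000,000 / 274,726,912⌋ = 29,119

29,119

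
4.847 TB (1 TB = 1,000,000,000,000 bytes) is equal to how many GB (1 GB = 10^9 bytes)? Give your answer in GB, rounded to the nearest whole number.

4.847 TB = 4.847 × 10^12 bytes = 4,847,000,000,000 bytes
1 GB = 10^9 bytes = 1,000,000,000 bytes
4,847,000,000,000 / 1,000,000,000 = 4,847 GB

4,847 GB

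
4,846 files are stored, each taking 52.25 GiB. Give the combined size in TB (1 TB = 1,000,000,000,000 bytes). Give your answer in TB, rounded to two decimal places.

271.88 TB

Total = 4,846 × 52.25 GiB = 253203.5 GiB
= 253203.5 × 1,073,741,824 bytes = 271,875,187,933,184 bytes
1 TB = 1,000,000,000,000 bytes
271,875,187,933,184 / 1,000,000,000,000 = 271.88 TB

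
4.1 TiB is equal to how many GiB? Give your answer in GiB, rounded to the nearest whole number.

4.1 TiB × 1,099,511,627,776 bytes/TiB = 4,507,997,673,881.6 bytes
1 GiB = 2^30 bytes = 1,073,741,824 bytes
4,507,997,673,881.6 / 1,073,741,824 = 4,198 GiB

4,198 GiB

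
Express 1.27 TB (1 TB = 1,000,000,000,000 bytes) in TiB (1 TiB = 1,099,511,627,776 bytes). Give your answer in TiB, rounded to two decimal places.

1.16 TiB

1.27 TB × 1,000,000,000,000 bytes/TB = 1,270,000,000,000 bytes
1 TiB = 1,099,511,627,776 bytes
1,270,000,000,000 / 1,099,511,627,776 = 1.16 TiB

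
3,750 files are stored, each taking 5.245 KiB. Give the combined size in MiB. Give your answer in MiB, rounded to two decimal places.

Total = 3,750 × 5.245 KiB = 19668.75 KiB
= 19668.75 × 1,024 bytes = 20,140,800 bytes
1 MiB = 1,048,576 bytes
20,140,800 / 1,048,576 = 19.21 MiB

19.21 MiB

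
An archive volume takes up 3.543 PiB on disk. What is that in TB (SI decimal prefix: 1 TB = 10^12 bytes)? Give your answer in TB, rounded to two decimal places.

3.543 PiB = 3.543 × 2^50 bytes = 3,989,063,369,943,416.832 bytes
1 TB = 10^12 bytes = 1,000,000,000,000 bytes
3,989,063,369,943,416.832 / 1,000,000,000,000 = 3,989.06 TB

3,989.06 TB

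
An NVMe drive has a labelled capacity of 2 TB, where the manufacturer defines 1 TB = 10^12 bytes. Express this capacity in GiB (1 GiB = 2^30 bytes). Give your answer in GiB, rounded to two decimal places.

2 TB × 1,000,000,000,000 bytes/TB = 2,000,000,000,000 bytes
1 GiB = 2^30 bytes = 1,073,741,824 bytes
2,000,000,000,000 / 1,073,741,824 = 1,862.65 GiB

1,862.65 GiB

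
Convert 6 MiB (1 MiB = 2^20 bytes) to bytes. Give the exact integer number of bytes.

6 × 1,048,576 = 6,291,456 bytes

6,291,456 bytes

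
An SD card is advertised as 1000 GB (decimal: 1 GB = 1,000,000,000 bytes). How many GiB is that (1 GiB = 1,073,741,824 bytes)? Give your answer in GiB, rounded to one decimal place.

931.3 GiB

1000 GB = 1000 × 10^9 bytes = 1,000,000,000,000 bytes
1 GiB = 2^30 bytes = 1,073,741,824 bytes
1,000,000,000,000 / 1,073,741,824 = 931.3 GiB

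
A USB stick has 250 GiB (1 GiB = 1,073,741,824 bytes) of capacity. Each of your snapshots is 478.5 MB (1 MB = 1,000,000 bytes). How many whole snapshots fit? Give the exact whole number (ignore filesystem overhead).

560

Capacity: 250 GiB = 268,435,456,000 bytes
Per item: 478.5 MB = 478,500,000 bytes
⌊268,435,456,000 / 478,500,000⌋ = 560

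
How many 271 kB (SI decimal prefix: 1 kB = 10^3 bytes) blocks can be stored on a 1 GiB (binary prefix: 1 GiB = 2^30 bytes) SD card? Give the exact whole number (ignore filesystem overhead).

3,962

Capacity: 1 GiB = 1,073,741,824 bytes
Per item: 271 kB = 271,000 bytes
⌊1,073,741,824 / 271,000⌋ = 3,962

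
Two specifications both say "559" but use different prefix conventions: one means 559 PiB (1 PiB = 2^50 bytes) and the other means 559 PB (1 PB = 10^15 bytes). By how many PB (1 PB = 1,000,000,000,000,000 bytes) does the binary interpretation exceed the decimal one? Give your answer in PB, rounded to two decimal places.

70.38 PB

559 PiB = 559 × 1,125,899,906,842,624 = 629,378,047,925,026,816 bytes
559 PB = 559 × 1,000,000,000,000,000 = 559,000,000,000,000,000 bytes
difference = 70,378,047,925,026,816 bytes
70,378,047,925,026,816 / 1,000,000,000,000,000 = 70.38 PB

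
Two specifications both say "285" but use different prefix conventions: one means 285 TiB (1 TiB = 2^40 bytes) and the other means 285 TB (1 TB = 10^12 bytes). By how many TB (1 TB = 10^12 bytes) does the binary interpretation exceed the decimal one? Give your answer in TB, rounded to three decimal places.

285 TiB = 285 × 1,099,511,627,776 = 313,360,813,916,160 bytes
285 TB = 285 × 1,000,000,000,000 = 285,000,000,000,000 bytes
difference = 28,360,813,916,160 bytes
28,360,813,916,160 / 1,000,000,000,000 = 28.361 TB

28.361 TB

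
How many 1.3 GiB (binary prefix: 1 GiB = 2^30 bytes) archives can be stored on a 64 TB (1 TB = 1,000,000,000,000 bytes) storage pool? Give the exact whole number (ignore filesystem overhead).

Capacity: 64 TB = 64,000,000,000,000 bytes
Per item: 1.3 GiB = 1,395,864,371.2 bytes
⌊64,000,000,000,000 / 1,395,864,371.2⌋ = 45,849

45,849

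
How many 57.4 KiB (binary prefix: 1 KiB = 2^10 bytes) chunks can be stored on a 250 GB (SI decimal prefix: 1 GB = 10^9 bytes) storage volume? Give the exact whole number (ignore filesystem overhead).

Capacity: 250 GB = 250,000,000,000 bytes
Per item: 57.4 KiB = 58,777.6 bytes
⌊250,000,000,000 / 58,777.6⌋ = 4,253,320

4,253,320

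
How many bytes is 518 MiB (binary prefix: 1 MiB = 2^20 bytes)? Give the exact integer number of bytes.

518 × 1,048,576 = 543,162,368 bytes  (1 MiB = 2^20 bytes)

543,162,368 bytes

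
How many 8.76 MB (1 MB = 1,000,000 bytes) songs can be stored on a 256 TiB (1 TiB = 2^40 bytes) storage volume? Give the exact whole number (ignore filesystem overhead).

32,131,846

Capacity: 256 TiB = 281,474,976,710,656 bytes
Per item: 8.76 MB = 8,760,000 bytes
⌊281,474,976,710,656 / 8,760,000⌋ = 32,131,846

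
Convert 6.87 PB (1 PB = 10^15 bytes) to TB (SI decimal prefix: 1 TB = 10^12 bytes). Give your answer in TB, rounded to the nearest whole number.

6.87 PB = 6.87 × 10^15 bytes = 6,870,000,000,000,000 bytes
1 TB = 10^12 bytes = 1,000,000,000,000 bytes
6,870,000,000,000,000 / 1,000,000,000,000 = 6,870 TB

6,870 TB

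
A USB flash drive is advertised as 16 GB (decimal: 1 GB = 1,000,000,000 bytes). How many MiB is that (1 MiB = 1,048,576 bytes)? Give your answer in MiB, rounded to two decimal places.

15,258.79 MiB

16 GB × 1,000,000,000 bytes/GB = 16,000,000,000 bytes
1 MiB = 2^20 bytes = 1,048,576 bytes
16,000,000,000 / 1,048,576 = 15,258.79 MiB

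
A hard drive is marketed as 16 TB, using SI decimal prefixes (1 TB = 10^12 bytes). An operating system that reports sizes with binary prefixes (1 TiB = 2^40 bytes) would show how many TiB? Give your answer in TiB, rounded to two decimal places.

16 TB = 16 × 10^12 bytes = 16,000,000,000,000 bytes
1 TiB = 1,099,511,627,776 bytes
16,000,000,000,000 / 1,099,511,627,776 = 14.55 TiB

14.55 TiB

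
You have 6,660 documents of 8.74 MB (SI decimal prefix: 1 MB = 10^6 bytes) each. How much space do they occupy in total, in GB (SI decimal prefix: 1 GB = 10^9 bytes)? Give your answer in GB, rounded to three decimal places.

58.208 GB

Total = 6,660 × 8.74 MB = 58208.4 MB
= 58208.4 × 1,000,000 bytes = 58,208,400,000 bytes
1 GB = 1,000,000,000 bytes
58,208,400,000 / 1,000,000,000 = 58.208 GB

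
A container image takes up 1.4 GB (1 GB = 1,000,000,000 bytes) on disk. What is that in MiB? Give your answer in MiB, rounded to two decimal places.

1.4 GB = 1.4 × 10^9 bytes = 1,400,000,000 bytes
1 MiB = 2^20 bytes = 1,048,576 bytes
1,400,000,000 / 1,048,576 = 1,335.14 MiB

1,335.14 MiB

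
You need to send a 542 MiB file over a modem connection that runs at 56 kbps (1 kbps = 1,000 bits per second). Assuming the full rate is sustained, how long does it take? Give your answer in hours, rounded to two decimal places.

22.55 hours

542 MiB = 568,328,192 bytes = 4,546,625,536 bits
56 kbps = 56,000 bits/s
time = 4,546,625,536 / 56,000 = 81,189.7417 s
81,189.7417 s / 3600 = 22.55 hours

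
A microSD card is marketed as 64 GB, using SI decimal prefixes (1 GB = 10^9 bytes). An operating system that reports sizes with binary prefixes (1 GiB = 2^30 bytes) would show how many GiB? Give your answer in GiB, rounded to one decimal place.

59.6 GiB

64 GB × 1,000,000,000 bytes/GB = 64,000,000,000 bytes
1 GiB = 1,073,741,824 bytes
64,000,000,000 / 1,073,741,824 = 59.6 GiB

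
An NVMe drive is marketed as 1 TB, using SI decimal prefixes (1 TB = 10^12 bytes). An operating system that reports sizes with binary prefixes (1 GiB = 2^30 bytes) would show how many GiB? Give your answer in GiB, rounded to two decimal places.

1 TB = 1 × 10^12 bytes = 1,000,000,000,000 bytes
1 GiB = 1,073,741,824 bytes
1,000,000,000,000 / 1,073,741,824 = 931.32 GiB

931.32 GiB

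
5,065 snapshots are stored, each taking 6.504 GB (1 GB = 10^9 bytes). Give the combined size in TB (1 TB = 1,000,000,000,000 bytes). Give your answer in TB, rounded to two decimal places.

Total = 5,065 × 6.504 GB = 32942.76 GB
= 32942.76 × 1,000,000,000 bytes = 32,942,760,000,000 bytes
1 TB = 1,000,000,000,000 bytes
32,942,760,000,000 / 1,000,000,000,000 = 32.94 TB

32.94 TB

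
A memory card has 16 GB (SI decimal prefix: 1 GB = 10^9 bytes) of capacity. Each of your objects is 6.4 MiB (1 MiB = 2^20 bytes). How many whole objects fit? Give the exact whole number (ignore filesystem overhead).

Capacity: 16 GB = 16,000,000,000 bytes
Per item: 6.4 MiB = 6,710,886.4 bytes
⌊16,000,000,000 / 6,710,886.4⌋ = 2,384

2,384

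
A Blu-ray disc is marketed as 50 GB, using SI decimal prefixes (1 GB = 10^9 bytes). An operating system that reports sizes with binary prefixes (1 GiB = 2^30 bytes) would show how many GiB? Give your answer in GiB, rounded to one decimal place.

46.6 GiB

50 GB × 1,000,000,000 bytes/GB = 50,000,000,000 bytes
1 GiB = 2^30 bytes = 1,073,741,824 bytes
50,000,000,000 / 1,073,741,824 = 46.6 GiB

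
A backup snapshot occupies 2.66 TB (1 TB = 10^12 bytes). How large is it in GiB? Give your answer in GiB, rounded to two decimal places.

2,477.32 GiB

2.66 TB = 2.66 × 10^12 bytes = 2,660,000,000,000 bytes
1 GiB = 2^30 bytes = 1,073,741,824 bytes
2,660,000,000,000 / 1,073,741,824 = 2,477.32 GiB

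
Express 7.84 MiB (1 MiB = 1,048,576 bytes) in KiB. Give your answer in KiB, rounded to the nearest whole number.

8,028 KiB

7.84 MiB = 7.84 × 2^20 bytes = 8,220,835.84 bytes
1 KiB = 2^10 bytes = 1,024 bytes
8,220,835.84 / 1,024 = 8,028 KiB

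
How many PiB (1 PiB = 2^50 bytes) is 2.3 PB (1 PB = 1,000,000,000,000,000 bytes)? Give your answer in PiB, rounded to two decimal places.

2.04 PiB

2.3 PB = 2.3 × 10^15 bytes = 2,300,000,000,000,000 bytes
1 PiB = 2^50 bytes = 1,125,899,906,842,624 bytes
2,300,000,000,000,000 / 1,125,899,906,842,624 = 2.04 PiB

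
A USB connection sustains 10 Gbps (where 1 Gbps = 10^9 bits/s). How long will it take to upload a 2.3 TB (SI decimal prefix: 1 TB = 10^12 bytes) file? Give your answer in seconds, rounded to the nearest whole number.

2.3 TB = 2,300,000,000,000 bytes = 18,400,000,000,000 bits
10 Gbps = 10,000,000,000 bits/s
time = 18,400,000,000,000 / 10,000,000,000 = 1,840 s

1,840 seconds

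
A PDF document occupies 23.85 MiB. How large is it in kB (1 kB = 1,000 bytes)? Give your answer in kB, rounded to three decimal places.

23.85 MiB × 1,048,576 bytes/MiB = 25,008,537.6 bytes
1 kB = 1,000 bytes
25,008,537.6 / 1,000 = 25,008.538 kB

25,008.538 kB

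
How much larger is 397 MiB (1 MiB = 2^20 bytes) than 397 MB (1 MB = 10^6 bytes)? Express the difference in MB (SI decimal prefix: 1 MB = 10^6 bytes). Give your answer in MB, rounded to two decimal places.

19.28 MB

397 MiB = 397 × 1,048,576 = 416,284,672 bytes
397 MB = 397 × 1,000,000 = 397,000,000 bytes
difference = 19,284,672 bytes
19,284,672 / 1,000,000 = 19.28 MB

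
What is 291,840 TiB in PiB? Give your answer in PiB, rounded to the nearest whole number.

291,840 TiB = 291,840 × 2^40 bytes = 320,881,473,450,147,840 bytes
1 PiB = 2^50 bytes = 1,125,899,906,842,624 bytes
320,881,473,450,147,840 / 1,125,899,906,842,624 = 285 PiB

285 PiB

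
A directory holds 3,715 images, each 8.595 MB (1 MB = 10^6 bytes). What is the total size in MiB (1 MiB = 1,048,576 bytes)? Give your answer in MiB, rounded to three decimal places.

30,451.226 MiB

Total = 3,715 × 8.595 MB = 31930.425 MB
= 31930.425 × 1,000,000 bytes = 31,930,425,000 bytes
1 MiB = 1,048,576 bytes
31,930,425,000 / 1,048,576 = 30,451.226 MiB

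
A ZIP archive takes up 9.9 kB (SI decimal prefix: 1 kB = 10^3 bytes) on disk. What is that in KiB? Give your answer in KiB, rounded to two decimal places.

9.9 kB × 1,000 bytes/kB = 9,900 bytes
1 KiB = 1,024 bytes
9,900 / 1,024 = 9.67 KiB

9.67 KiB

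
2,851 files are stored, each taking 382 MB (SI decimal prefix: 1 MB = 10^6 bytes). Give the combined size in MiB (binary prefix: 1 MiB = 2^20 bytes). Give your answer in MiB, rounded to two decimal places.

Total = 2,851 × 382 MB = 1,089,082 MB
= 1,089,082 × 1,000,000 bytes = 1,089,082,000,000 bytes
1 MiB = 1,048,576 bytes
1,089,082,000,000 / 1,048,576 = 1,038,629.53 MiB

1,038,629.53 MiB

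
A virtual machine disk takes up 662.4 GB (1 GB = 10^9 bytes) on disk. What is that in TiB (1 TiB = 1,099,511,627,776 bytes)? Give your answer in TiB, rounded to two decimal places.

662.4 GB = 662.4 × 10^9 bytes = 662,400,000,000 bytes
1 TiB = 2^40 bytes = 1,099,511,627,776 bytes
662,400,000,000 / 1,099,511,627,776 = 0.60 TiB

0.60 TiB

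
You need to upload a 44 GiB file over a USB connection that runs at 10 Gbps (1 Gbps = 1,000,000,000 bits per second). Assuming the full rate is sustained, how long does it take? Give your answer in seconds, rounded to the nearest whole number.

38 seconds

44 GiB = 47,244,640,256 bytes = 377,957,122,048 bits
10 Gbps = 10,000,000,000 bits/s
time = 377,957,122,048 / 10,000,000,000 = 38 s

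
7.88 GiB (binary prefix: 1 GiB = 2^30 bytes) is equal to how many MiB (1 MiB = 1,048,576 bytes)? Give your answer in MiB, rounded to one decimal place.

7.88 GiB = 7.88 × 2^30 bytes = 8,461,085,573.12 bytes
1 MiB = 2^20 bytes = 1,048,576 bytes
8,461,085,573.12 / 1,048,576 = 8,069.1 MiB

8,069.1 MiB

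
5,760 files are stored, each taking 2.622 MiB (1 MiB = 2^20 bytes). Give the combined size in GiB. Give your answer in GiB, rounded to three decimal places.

14.749 GiB

Total = 5,760 × 2.622 MiB = 15102.72 MiB
= 15102.72 × 1,048,576 bytes = 15,836,349,726.72 bytes
1 GiB = 1,073,741,824 bytes
15,836,349,726.72 / 1,073,741,824 = 14.749 GiB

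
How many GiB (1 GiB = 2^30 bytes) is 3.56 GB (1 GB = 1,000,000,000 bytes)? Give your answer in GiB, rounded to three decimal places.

3.316 GiB

3.56 GB = 3.56 × 10^9 bytes = 3,560,000,000 bytes
1 GiB = 1,073,741,824 bytes
3,560,000,000 / 1,073,741,824 = 3.316 GiB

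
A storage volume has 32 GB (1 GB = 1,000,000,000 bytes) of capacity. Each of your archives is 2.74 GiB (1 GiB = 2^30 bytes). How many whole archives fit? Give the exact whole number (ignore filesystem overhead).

10

Capacity: 32 GB = 32,000,000,000 bytes
Per item: 2.74 GiB = 2,942,052,597.76 bytes
⌊32,000,000,000 / 2,942,052,597.76⌋ = 10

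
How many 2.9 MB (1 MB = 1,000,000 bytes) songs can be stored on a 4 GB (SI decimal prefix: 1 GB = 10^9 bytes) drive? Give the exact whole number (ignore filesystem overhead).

1,379

Capacity: 4 GB = 4,000,000,000 bytes
Per item: 2.9 MB = 2,900,000 bytes
⌊4,000,000,000 / 2,900,000⌋ = 1,379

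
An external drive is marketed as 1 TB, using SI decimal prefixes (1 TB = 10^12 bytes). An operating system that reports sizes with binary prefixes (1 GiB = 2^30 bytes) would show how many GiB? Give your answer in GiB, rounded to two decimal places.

1 TB × 1,000,000,000,000 bytes/TB = 1,000,000,000,000 bytes
1 GiB = 2^30 bytes = 1,073,741,824 bytes
1,000,000,000,000 / 1,073,741,824 = 931.32 GiB

931.32 GiB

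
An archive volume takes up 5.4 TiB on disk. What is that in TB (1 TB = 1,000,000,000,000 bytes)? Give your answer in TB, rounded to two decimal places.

5.4 TiB = 5.4 × 2^40 bytes = 5,937,362,789,990.4 bytes
1 TB = 1,000,000,000,000 bytes
5,937,362,789,990.4 / 1,000,000,000,000 = 5.94 TB

5.94 TB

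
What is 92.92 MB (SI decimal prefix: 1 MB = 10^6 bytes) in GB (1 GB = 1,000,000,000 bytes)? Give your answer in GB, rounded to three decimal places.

92.92 MB = 92.92 × 10^6 bytes = 92,920,000 bytes
1 GB = 1,000,000,000 bytes
92,920,000 / 1,000,000,000 = 0.093 GB

0.093 GB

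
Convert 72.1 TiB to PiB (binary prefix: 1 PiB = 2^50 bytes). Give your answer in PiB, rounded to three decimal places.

0.070 PiB

72.1 TiB × 1,099,511,627,776 bytes/TiB = 79,274,788,362,649.6 bytes
1 PiB = 2^50 bytes = 1,125,899,906,842,624 bytes
79,274,788,362,649.6 / 1,125,899,906,842,624 = 0.070 PiB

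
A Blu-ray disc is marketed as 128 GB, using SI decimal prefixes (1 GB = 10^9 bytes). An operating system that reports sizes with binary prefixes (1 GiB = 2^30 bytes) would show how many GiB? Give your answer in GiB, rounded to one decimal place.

128 GB = 128 × 10^9 bytes = 128,000,000,000 bytes
1 GiB = 1,073,741,824 bytes
128,000,000,000 / 1,073,741,824 = 119.2 GiB

119.2 GiB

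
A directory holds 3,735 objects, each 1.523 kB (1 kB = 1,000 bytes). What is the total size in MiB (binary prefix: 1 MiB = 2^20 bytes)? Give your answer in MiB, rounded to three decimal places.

5.425 MiB

Total = 3,735 × 1.523 kB = 5688.405 kB
= 5688.405 × 1,000 bytes = 5,688,405 bytes
1 MiB = 1,048,576 bytes
5,688,405 / 1,048,576 = 5.425 MiB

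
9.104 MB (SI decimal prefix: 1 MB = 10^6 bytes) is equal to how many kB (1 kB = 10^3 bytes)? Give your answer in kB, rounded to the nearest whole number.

9,104 kB

9.104 MB = 9.104 × 10^6 bytes = 9,104,000 bytes
1 kB = 10^3 bytes = 1,000 bytes
9,104,000 / 1,000 = 9,104 kB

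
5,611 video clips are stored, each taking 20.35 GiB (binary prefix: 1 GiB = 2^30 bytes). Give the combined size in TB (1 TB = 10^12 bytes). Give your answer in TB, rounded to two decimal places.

Total = 5,611 × 20.35 GiB = 114183.85 GiB
= 114183.85 × 1,073,741,824 bytes = 122,603,975,370,342.4 bytes
1 TB = 1,000,000,000,000 bytes
122,603,975,370,342.4 / 1,000,000,000,000 = 122.60 TB

122.60 TB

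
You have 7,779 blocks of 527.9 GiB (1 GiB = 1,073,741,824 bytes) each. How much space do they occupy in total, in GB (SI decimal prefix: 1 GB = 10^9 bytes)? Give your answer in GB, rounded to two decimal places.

Total = 7,779 × 527.9 GiB = 4106534.1 GiB
= 4106534.1 × 1,073,741,824 bytes = 4,409,357,414,852,198.4 bytes
1 GB = 1,000,000,000 bytes
4,409,357,414,852,198.4 / 1,000,000,000 = 4,409,357.41 GB

4,409,357.41 GB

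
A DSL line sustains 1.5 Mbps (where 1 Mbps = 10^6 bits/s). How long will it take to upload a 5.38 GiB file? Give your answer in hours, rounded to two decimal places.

8.56 hours

5.38 GiB = 5,776,731,013.12 bytes = 46,213,848,104.96 bits
1.5 Mbps = 1,500,000 bits/s
time = 46,213,848,104.96 / 1,500,000 = 30,809.2321 s
30,809.2321 s / 3600 = 8.56 hours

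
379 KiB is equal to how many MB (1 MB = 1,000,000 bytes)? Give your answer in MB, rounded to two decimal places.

379 KiB = 379 × 2^10 bytes = 388,096 bytes
1 MB = 10^6 bytes = 1,000,000 bytes
388,096 / 1,000,000 = 0.39 MB

0.39 MB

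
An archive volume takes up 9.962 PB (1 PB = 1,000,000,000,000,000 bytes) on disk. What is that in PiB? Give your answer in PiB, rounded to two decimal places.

8.85 PiB

9.962 PB = 9.962 × 10^15 bytes = 9,962,000,000,000,000 bytes
1 PiB = 1,125,899,906,842,624 bytes
9,962,000,000,000,000 / 1,125,899,906,842,624 = 8.85 PiB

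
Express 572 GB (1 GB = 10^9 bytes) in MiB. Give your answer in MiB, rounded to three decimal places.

572 GB × 1,000,000,000 bytes/GB = 572,000,000,000 bytes
1 MiB = 2^20 bytes = 1,048,576 bytes
572,000,000,000 / 1,048,576 = 545,501.709 MiB

545,501.709 MiB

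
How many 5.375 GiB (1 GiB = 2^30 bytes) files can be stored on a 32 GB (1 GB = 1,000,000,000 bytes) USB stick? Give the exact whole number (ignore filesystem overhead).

5

Capacity: 32 GB = 32,000,000,000 bytes
Per item: 5.375 GiB = 5,771,362,304 bytes
⌊32,000,000,000 / 5,771,362,304⌋ = 5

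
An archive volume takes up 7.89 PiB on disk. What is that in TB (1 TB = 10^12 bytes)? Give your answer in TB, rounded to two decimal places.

7.89 PiB = 7.89 × 2^50 bytes = 8,883,350,264,988,303.36 bytes
1 TB = 1,000,000,000,000 bytes
8,883,350,264,988,303.36 / 1,000,000,000,000 = 8,883.35 TB

8,883.35 TB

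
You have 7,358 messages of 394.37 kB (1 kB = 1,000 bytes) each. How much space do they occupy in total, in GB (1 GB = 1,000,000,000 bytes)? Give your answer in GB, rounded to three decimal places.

2.902 GB

Total = 7,358 × 394.37 kB = 2901774.46 kB
= 2901774.46 × 1,000 bytes = 2,901,774,460 bytes
1 GB = 1,000,000,000 bytes
2,901,774,460 / 1,000,000,000 = 2.902 GB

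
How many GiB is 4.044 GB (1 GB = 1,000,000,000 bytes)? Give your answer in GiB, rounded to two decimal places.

4.044 GB = 4.044 × 10^9 bytes = 4,044,000,000 bytes
1 GiB = 2^30 bytes = 1,073,741,824 bytes
4,044,000,000 / 1,073,741,824 = 3.77 GiB

3.77 GiB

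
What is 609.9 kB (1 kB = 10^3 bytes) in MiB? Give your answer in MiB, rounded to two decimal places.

609.9 kB × 1,000 bytes/kB = 609,900 bytes
1 MiB = 1,048,576 bytes
609,900 / 1,048,576 = 0.58 MiB

0.58 MiB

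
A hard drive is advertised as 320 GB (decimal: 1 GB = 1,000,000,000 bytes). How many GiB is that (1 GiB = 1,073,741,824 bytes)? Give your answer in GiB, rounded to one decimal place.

298.0 GiB

320 GB = 320 × 10^9 bytes = 320,000,000,000 bytes
1 GiB = 2^30 bytes = 1,073,741,824 bytes
320,000,000,000 / 1,073,741,824 = 298.0 GiB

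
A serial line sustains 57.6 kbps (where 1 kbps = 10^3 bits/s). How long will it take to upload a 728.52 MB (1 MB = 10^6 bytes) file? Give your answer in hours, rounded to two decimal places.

728.52 MB = 728,520,000 bytes = 5,828,160,000 bits
57.6 kbps = 57,600 bits/s
time = 5,828,160,000 / 57,600 = 101,183.3333 s
101,183.3333 s / 3600 = 28.11 hours

28.11 hours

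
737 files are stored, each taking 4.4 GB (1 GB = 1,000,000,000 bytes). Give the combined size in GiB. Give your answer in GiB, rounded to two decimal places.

Total = 737 × 4.4 GB = 3242.8 GB
= 3242.8 × 1,000,000,000 bytes = 3,242,800,000,000 bytes
1 GiB = 1,073,741,824 bytes
3,242,800,000,000 / 1,073,741,824 = 3,020.09 GiB

3,020.09 GiB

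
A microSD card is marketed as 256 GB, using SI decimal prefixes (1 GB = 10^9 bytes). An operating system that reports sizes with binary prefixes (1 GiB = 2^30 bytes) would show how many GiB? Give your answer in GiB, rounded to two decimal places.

256 GB = 256 × 10^9 bytes = 256,000,000,000 bytes
1 GiB = 2^30 bytes = 1,073,741,824 bytes
256,000,000,000 / 1,073,741,824 = 238.42 GiB

238.42 GiB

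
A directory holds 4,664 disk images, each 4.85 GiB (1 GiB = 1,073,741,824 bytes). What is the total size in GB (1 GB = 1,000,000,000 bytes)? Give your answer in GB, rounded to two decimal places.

24,288.47 GB

Total = 4,664 × 4.85 GiB = 22620.4 GiB
= 22620.4 × 1,073,741,824 bytes = 24,288,469,555,609.6 bytes
1 GB = 1,000,000,000 bytes
24,288,469,555,609.6 / 1,000,000,000 = 24,288.47 GB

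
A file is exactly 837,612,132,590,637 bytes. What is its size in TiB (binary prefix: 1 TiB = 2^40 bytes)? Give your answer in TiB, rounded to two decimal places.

761.80 TiB

837,612,132,590,637 bytes given.
1 TiB = 1,099,511,627,776 bytes
837,612,132,590,637 / 1,099,511,627,776 = 761.80 TiB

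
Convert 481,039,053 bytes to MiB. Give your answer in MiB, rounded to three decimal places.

458.755 MiB

481,039,053 bytes given.
1 MiB = 1,048,576 bytes
481,039,053 / 1,048,576 = 458.755 MiB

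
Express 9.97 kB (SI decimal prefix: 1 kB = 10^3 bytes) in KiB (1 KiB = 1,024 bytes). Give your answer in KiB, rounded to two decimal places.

9.74 KiB

9.97 kB = 9.97 × 10^3 bytes = 9,970 bytes
1 KiB = 2^10 bytes = 1,024 bytes
9,970 / 1,024 = 9.74 KiB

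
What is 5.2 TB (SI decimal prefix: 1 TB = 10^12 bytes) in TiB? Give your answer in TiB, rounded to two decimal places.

4.73 TiB

5.2 TB = 5.2 × 10^12 bytes = 5,200,000,000,000 bytes
1 TiB = 1,099,511,627,776 bytes
5,200,000,000,000 / 1,099,511,627,776 = 4.73 TiB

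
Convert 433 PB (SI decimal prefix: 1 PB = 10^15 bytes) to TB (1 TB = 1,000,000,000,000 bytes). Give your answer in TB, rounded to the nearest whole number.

433 PB × 1,000,000,000,000,000 bytes/PB = 433,000,000,000,000,000 bytes
1 TB = 1,000,000,000,000 bytes
433,000,000,000,000,000 / 1,000,000,000,000 = 433,000 TB

433,000 TB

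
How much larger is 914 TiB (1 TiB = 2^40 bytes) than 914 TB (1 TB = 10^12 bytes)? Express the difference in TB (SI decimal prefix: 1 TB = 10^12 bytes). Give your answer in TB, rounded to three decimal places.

914 TiB = 914 × 1,099,511,627,776 = 1,004,953,627,787,264 bytes
914 TB = 914 × 1,000,000,000,000 = 914,000,000,000,000 bytes
difference = 90,953,627,787,264 bytes
90,953,627,787,264 / 1,000,000,000,000 = 90.954 TB

90.954 TB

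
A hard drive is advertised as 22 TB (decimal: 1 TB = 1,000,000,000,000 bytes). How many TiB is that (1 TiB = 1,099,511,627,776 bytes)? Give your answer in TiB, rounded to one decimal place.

22 TB = 22 × 10^12 bytes = 22,000,000,000,000 bytes
1 TiB = 1,099,511,627,776 bytes
22,000,000,000,000 / 1,099,511,627,776 = 20.0 TiB

20.0 TiB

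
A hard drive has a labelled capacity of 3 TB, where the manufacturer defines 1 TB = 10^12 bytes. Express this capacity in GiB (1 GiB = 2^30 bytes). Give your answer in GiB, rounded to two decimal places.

3 TB = 3 × 10^12 bytes = 3,000,000,000,000 bytes
1 GiB = 1,073,741,824 bytes
3,000,000,000,000 / 1,073,741,824 = 2,793.97 GiB

2,793.97 GiB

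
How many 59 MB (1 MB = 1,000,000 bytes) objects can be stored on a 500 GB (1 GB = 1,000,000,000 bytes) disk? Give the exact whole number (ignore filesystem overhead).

8,474

Capacity: 500 GB = 500,000,000,000 bytes
Per item: 59 MB = 59,000,000 bytes
⌊500,000,000,000 / 59,000,000⌋ = 8,474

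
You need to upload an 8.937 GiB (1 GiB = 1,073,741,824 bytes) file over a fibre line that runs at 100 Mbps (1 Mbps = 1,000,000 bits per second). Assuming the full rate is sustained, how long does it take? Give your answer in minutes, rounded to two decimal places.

12.79 minutes

8.937 GiB = 9,596,030,681.088 bytes = 76,768,245,448.704 bits
100 Mbps = 100,000,000 bits/s
time = 76,768,245,448.704 / 100,000,000 = 767.682 s
767.682 s / 60 = 12.79 minutes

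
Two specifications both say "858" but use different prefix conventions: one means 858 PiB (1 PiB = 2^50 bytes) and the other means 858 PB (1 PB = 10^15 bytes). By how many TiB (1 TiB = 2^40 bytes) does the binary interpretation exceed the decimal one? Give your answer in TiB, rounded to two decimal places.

858 PiB = 858 × 1,125,899,906,842,624 = 966,022,120,070,971,392 bytes
858 PB = 858 × 1,000,000,000,000,000 = 858,000,000,000,000,000 bytes
difference = 108,022,120,070,971,392 bytes
108,022,120,070,971,392 / 1,099,511,627,776 = 98,245.55 TiB

98,245.55 TiB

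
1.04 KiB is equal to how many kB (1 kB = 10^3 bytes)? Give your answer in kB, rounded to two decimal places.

1.04 KiB = 1.04 × 2^10 bytes = 1,064.96 bytes
1 kB = 10^3 bytes = 1,000 bytes
1,064.96 / 1,000 = 1.06 kB

1.06 kB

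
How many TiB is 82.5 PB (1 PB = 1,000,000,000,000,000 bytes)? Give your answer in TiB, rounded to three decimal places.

75,033.313 TiB

82.5 PB = 82.5 × 10^15 bytes = 82,500,000,000,000,000 bytes
1 TiB = 2^40 bytes = 1,099,511,627,776 bytes
82,500,000,000,000,000 / 1,099,511,627,776 = 75,033.313 TiB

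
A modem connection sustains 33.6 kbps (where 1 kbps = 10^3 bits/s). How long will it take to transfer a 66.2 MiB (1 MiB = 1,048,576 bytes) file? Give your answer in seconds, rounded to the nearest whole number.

16,528 seconds

66.2 MiB = 69,415,731.2 bytes = 555,325,849.6 bits
33.6 kbps = 33,600 bits/s
time = 555,325,849.6 / 33,600 = 16,528 s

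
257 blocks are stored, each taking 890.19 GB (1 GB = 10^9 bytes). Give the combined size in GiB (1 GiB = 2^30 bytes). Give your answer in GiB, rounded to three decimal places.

Total = 257 × 890.19 GB = 228778.83 GB
= 228778.83 × 1,000,000,000 bytes = 228,778,830,000,000 bytes
1 GiB = 1,073,741,824 bytes
228,778,830,000,000 / 1,073,741,824 = 213,066.889 GiB

213,066.889 GiB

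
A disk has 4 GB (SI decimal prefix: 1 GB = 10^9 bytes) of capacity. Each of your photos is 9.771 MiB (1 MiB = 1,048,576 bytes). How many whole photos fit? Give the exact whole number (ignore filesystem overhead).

390

Capacity: 4 GB = 4,000,000,000 bytes
Per item: 9.771 MiB = 10,245,636.096 bytes
⌊4,000,000,000 / 10,245,636.096⌋ = 390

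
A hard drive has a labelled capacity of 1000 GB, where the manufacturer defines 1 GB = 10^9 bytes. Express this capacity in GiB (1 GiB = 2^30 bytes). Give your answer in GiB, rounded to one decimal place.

1000 GB = 1000 × 10^9 bytes = 1,000,000,000,000 bytes
1 GiB = 2^30 bytes = 1,073,741,824 bytes
1,000,000,000,000 / 1,073,741,824 = 931.3 GiB

931.3 GiB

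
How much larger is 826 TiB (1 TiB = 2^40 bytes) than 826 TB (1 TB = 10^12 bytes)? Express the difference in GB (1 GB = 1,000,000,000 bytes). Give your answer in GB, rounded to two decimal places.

826 TiB = 826 × 1,099,511,627,776 = 908,196,604,542,976 bytes
826 TB = 826 × 1,000,000,000,000 = 826,000,000,000,000 bytes
difference = 82,196,604,542,976 bytes
82,196,604,542,976 / 1,000,000,000 = 82,196.60 GB

82,196.60 GB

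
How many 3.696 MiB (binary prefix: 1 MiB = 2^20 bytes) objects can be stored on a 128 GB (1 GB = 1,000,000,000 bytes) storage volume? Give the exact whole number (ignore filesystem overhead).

Capacity: 128 GB = 128,000,000,000 bytes
Per item: 3.696 MiB = 3,875,536.896 bytes
⌊128,000,000,000 / 3,875,536.896⌋ = 33,027

33,027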